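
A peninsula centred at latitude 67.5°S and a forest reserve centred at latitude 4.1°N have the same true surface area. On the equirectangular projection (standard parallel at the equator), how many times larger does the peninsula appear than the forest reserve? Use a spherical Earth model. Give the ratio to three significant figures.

In the plate carrée (x = Rλ, y = Rφ), meridians are true-scale (h = 1) and parallels are stretched by k = sec φ.
Areal scale at 67.5°: h·k = 1.000 × 2.613 = 2.613.
Areal scale at 4.1°: h·k = 1.000 × 1.003 = 1.003.
Ratio = 2.613/1.003 ≈ 2.61.

2.61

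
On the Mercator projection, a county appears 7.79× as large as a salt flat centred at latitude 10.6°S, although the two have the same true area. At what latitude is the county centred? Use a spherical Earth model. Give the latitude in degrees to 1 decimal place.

On Mercator, (apparent₁)/(apparent₂) = sec²φ₁ / sec²φ₂ when true areas are equal.
cos²φ₂ / cos²φ₁ = 7.79  ⇒  cos φ₁ = cos 10.6° / √7.79 = 0.9829/2.791 = 0.3522.
φ₁ = arccos(0.3522) ≈ 69.4°.

69.4°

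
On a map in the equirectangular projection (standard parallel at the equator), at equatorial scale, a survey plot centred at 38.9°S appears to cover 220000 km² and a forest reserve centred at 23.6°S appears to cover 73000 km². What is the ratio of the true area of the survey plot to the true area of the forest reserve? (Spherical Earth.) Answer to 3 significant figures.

Plate carrée has h = 1 and k = sec φ, giving areal scale sec φ; true area = (apparent area) · cos φ.
True area of survey plot: 220000 × cos(38.9°) = 220000 × 0.7782 = 171200 km².
True area of forest reserve: 73000 × cos(23.6°) = 73000 × 0.9164 = 66890 km².
Ratio = 171200 / 66890 ≈ 2.56.

2.56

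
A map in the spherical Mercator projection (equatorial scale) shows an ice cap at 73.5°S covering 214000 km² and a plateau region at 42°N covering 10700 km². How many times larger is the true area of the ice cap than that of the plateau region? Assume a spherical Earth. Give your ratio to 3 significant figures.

2.92

Mercator's areal exaggeration is sec²φ; hence true area = (apparent area) · cos²φ.
True area of ice cap: 214000 × cos²(73.5°) = 214000 × 0.08066 = 17260 km².
True area of plateau region: 10700 × cos²(42°) = 10700 × 0.5523 = 5909 km².
Ratio = 17260 / 5909 ≈ 2.92.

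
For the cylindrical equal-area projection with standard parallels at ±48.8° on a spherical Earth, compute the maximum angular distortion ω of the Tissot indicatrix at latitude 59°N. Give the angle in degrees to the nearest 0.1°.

Cylindrical equal-area (φ₀ = 48.8°): h = cos φ / cos 48.8° along meridians, k = cos 48.8° / cos φ along parallels; h·k = 1.
At 59°: h = 0.7819, k = 1.279; principal scales a = 1.279, b = 0.7819.
sin(ω/2) = (a − b)/(a + b) = 0.4970/2.061 = 0.2412, so ω = 2 arcsin(0.2412) ≈ 27.9°.

27.9°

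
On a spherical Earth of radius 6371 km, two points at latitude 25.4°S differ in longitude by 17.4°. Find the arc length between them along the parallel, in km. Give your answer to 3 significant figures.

1750 km

Arc length along a parallel = R cos φ · Δλ (with Δλ in radians).
= 6371 × cos 25.4° × (17.4° × π/180) = 6371 × 0.9033 × 0.3037 ≈ 1750 km.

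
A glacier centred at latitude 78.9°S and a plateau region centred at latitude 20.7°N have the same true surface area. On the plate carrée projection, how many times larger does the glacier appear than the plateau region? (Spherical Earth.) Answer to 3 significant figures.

4.86

Plate carrée maps x = Rλ, y = Rφ. The meridian scale is h = 1 and the parallel scale is k = 1/cos φ = sec φ.
Areal scale at 78.9°: h·k = 1.000 × 5.194 = 5.194.
Areal scale at 20.7°: h·k = 1.000 × 1.069 = 1.069.
Ratio = 5.194/1.069 ≈ 4.86.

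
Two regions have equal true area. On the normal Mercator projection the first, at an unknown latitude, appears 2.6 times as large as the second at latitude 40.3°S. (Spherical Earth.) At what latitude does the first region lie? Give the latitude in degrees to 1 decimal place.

On Mercator, (apparent₁)/(apparent₂) = sec²φ₁ / sec²φ₂ when true areas are equal.
cos²φ₂ / cos²φ₁ = 2.6  ⇒  cos φ₁ = cos 40.3° / √2.6 = 0.7627/1.612 = 0.4730.
φ₁ = arccos(0.4730) ≈ 61.8°.

61.8°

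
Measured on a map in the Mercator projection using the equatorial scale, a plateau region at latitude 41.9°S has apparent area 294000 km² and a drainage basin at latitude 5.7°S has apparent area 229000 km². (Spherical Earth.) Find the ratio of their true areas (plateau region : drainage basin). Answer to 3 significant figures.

0.718

Mercator's areal exaggeration is sec²φ; hence true area = (apparent area) · cos²φ.
True area of plateau region: 294000 × cos²(41.9°) = 294000 × 0.5540 = 162900 km².
True area of drainage basin: 229000 × cos²(5.7°) = 229000 × 0.9901 = 226700 km².
Ratio = 162900 / 226700 ≈ 0.718.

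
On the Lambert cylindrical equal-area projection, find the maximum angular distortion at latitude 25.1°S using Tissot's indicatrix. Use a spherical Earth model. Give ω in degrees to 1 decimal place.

11.3°

The Lambert cylindrical equal-area projection is the cylindrical equal-area projection with its standard parallel at the equator (φ₀ = 0). For cylindrical equal-area with standard parallel φ₀, h = cos φ / cos φ₀ and k = cos φ₀ / cos φ, so h·k = 1.
At 25.1°: h = 0.9056, k = 1.104; principal scales a = 1.104, b = 0.9056.
sin(ω/2) = (a − b)/(a + b) = 0.1987/2.010 = 0.09887, so ω = 2 arcsin(0.09887) ≈ 11.3°.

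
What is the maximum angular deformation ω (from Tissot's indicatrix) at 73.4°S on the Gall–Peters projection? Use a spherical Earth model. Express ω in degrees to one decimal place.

Gall–Peters is a cylindrical equal-area projection with standard parallels at ±45°. A cylindrical equal-area projection with standard parallel φ₀ has meridian scale h = cos φ / cos φ₀ and parallel scale k = cos φ₀ / cos φ (so areas are preserved, h·k = 1).
At 73.4°: h = 0.4040, k = 2.475; principal scales a = 2.475, b = 0.4040.
sin(ω/2) = (a − b)/(a + b) = 2.071/2.879 = 0.7193, so ω = 2 arcsin(0.7193) ≈ 92.0°.

92.0°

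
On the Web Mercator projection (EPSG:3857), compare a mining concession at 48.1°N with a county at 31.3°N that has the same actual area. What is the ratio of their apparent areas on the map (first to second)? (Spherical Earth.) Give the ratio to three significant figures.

Mercator areal scale is sec²φ.
At 48.1°: sec²(48.1°) = 1/0.6678² = 2.242.
At 31.3°: sec²(31.3°) = 1/0.8545² = 1.370.
Ratio = 2.242/1.370 = cos²(31.3°)/cos²(48.1°) ≈ 1.64.

1.64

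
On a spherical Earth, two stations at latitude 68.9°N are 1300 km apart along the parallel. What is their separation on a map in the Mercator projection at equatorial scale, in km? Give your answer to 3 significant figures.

For Mercator, h = k = sec φ (a conformal cylindrical projection has a single point scale, 1/cos φ).
Along the parallel, k = sec 68.9° = 1/0.3600 = 2.778.
Map distance = 1300 × 2.778 ≈ 3610 km.

3610 km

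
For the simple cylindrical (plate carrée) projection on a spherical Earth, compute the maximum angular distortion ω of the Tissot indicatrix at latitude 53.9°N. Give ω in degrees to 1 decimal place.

In the plate carrée (x = Rλ, y = Rφ), meridians are true-scale (h = 1) and parallels are stretched by k = sec φ.
At 53.9°: h = 1.000, k = 1.697; principal scales a = 1.697, b = 1.000.
sin(ω/2) = (a − b)/(a + b) = 0.6972/2.697 = 0.2585, so ω = 2 arcsin(0.2585) ≈ 30.0°.

30.0°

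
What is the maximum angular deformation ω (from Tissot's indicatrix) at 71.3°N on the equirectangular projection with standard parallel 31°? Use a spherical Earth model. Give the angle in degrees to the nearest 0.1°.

In the equirectangular projection with standard parallel φ₀ = 31° (x = Rλ cos φ₀, y = Rφ), meridians are true-scale (h = 1) and the parallel scale is k = cos φ₀ / cos φ.
At 71.3°: h = 1.000, k = 2.674; principal scales a = 2.674, b = 1.000.
sin(ω/2) = (a − b)/(a + b) = 1.674/3.674 = 0.4556, so ω = 2 arcsin(0.4556) ≈ 54.2°.

54.2°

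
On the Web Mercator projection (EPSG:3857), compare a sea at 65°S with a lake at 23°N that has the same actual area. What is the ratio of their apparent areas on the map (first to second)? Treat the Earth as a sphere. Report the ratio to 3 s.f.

Mercator areal scale is sec²φ.
At 65°: sec²(65°) = 1/0.4226² = 5.599.
At 23°: sec²(23°) = 1/0.9205² = 1.180.
Ratio = 5.599/1.180 = cos²(23°)/cos²(65°) ≈ 4.74.

4.74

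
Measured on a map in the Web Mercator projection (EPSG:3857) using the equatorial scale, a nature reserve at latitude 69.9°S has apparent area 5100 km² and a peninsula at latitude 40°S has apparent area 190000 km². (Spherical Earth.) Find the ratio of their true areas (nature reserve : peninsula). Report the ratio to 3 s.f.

0.00540

Mercator's areal exaggeration is sec²φ; hence true area = (apparent area) · cos²φ.
True area of nature reserve: 5100 × cos²(69.9°) = 5100 × 0.1181 = 602.3 km².
True area of peninsula: 190000 × cos²(40°) = 190000 × 0.5868 = 111500 km².
Ratio = 602.3 / 111500 ≈ 0.00540.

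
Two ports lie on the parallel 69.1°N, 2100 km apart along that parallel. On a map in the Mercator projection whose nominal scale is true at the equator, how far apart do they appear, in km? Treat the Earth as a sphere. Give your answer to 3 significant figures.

5890 km

Mercator is conformal, so the point scale is isotropic: h = k = sec φ = 1/cos φ.
Along the parallel, k = sec 69.1° = 1/0.3567 = 2.803.
Map distance = 2100 × 2.803 ≈ 5890 km.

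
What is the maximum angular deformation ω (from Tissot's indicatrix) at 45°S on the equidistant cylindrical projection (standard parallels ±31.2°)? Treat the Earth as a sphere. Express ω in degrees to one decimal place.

10.9°

With standard parallel φ₀ = 31.2°, the equirectangular projection gives x = Rλ cos φ₀, y = Rφ, so h = 1 and k = cos 31.2° / cos φ.
At 45°: h = 1.000, k = 1.210; principal scales a = 1.210, b = 1.000.
sin(ω/2) = (a − b)/(a + b) = 0.2097/2.210 = 0.09489, so ω = 2 arcsin(0.09489) ≈ 10.9°.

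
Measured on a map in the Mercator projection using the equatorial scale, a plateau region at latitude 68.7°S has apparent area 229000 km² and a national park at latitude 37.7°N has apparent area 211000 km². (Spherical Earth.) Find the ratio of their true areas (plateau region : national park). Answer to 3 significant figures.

Mercator's areal exaggeration is sec²φ; hence true area = (apparent area) · cos²φ.
True area of plateau region: 229000 × cos²(68.7°) = 229000 × 0.1320 = 30220 km².
True area of national park: 211000 × cos²(37.7°) = 211000 × 0.6260 = 132100 km².
Ratio = 30220 / 132100 ≈ 0.229.

0.229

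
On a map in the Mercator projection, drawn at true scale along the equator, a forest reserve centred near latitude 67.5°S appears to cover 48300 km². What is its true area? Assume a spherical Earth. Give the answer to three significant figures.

7070 km²

Mercator is conformal, so the point scale is isotropic: h = k = sec φ = 1/cos φ.
Areal scale = k² = sec²φ = 1/cos²(67.5°) = 1/0.3827² = 6.828.
True area = apparent / (areal scale) = 48300 / 6.828 ≈ 7070 km².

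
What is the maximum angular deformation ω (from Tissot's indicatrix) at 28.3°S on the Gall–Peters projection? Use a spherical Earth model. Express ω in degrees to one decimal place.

24.9°

Gall–Peters is a cylindrical equal-area projection with standard parallels at ±45°. Cylindrical equal-area (φ₀ = 45°): h = cos φ / cos 45° along meridians, k = cos 45° / cos φ along parallels; h·k = 1.
At 28.3°: h = 1.245, k = 0.8031; principal scales a = 1.245, b = 0.8031.
sin(ω/2) = (a − b)/(a + b) = 0.4421/2.048 = 0.2158, so ω = 2 arcsin(0.2158) ≈ 24.9°.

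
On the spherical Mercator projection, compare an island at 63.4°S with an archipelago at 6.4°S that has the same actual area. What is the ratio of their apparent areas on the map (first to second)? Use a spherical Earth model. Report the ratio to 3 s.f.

4.93

On Mercator, area is exaggerated by sec²φ = 1/cos²φ.
At 63.4°: sec²(63.4°) = 1/0.4478² = 4.988.
At 6.4°: sec²(6.4°) = 1/0.9938² = 1.013.
Ratio = 4.988/1.013 = cos²(6.4°)/cos²(63.4°) ≈ 4.93.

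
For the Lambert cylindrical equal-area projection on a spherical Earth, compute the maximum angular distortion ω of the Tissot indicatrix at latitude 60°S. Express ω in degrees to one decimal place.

73.7°

The Lambert cylindrical equal-area projection is the cylindrical equal-area projection with its standard parallel at the equator (φ₀ = 0). For cylindrical equal-area with standard parallel φ₀, h = cos φ / cos φ₀ and k = cos φ₀ / cos φ, so h·k = 1.
At 60°: h = 0.5000, k = 2.000; principal scales a = 2.000, b = 0.5000.
sin(ω/2) = (a − b)/(a + b) = 1.500/2.500 = 0.6000, so ω = 2 arcsin(0.6000) ≈ 73.7°.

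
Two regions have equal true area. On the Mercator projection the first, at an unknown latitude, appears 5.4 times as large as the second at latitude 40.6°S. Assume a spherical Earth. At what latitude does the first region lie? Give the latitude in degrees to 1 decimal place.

70.9°

Mercator areal scale is sec²φ, so apparent-area ratio = sec²φ₁ / sec²φ₂ = cos²φ₂ / cos²φ₁.
cos²φ₂ / cos²φ₁ = 5.4  ⇒  cos φ₁ = cos 40.6° / √5.4 = 0.7593/2.324 = 0.3267.
φ₁ = arccos(0.3267) ≈ 70.9°.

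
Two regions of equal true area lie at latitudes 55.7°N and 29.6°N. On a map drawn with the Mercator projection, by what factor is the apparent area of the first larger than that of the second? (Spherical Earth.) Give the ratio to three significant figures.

Mercator is conformal with k = sec φ, so areal scale = k² = sec²φ.
At 55.7°: sec²(55.7°) = 1/0.5635² = 3.149.
At 29.6°: sec²(29.6°) = 1/0.8695² = 1.323.
Ratio = 3.149/1.323 = cos²(29.6°)/cos²(55.7°) ≈ 2.38.

2.38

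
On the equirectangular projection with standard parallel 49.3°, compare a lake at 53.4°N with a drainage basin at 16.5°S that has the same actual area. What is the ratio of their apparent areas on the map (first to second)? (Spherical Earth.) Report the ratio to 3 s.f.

1.61

In the equirectangular projection with standard parallel φ₀ = 49.3° (x = Rλ cos φ₀, y = Rφ), meridians are true-scale (h = 1) and the parallel scale is k = cos φ₀ / cos φ.
Areal scale at 53.4°: h·k = 1.000 × 1.094 = 1.094.
Areal scale at 16.5°: h·k = 1.000 × 0.6801 = 0.6801.
Ratio = 1.094/0.6801 ≈ 1.61.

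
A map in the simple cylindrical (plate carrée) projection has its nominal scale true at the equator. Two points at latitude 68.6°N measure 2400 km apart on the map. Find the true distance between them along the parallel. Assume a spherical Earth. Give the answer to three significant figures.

876 km

Plate carrée maps x = Rλ, y = Rφ. The meridian scale is h = 1 and the parallel scale is k = 1/cos φ = sec φ.
Along the parallel at 68.6°, map distances are exaggerated by k = sec 68.6° = 2.741.
True distance = 2400 / 2.741 = 2400 × cos 68.6° ≈ 876 km.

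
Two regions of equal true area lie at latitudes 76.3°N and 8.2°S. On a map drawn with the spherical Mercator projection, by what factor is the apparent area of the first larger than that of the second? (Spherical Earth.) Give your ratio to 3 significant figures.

17.5

Mercator areal scale is sec²φ.
At 76.3°: sec²(76.3°) = 1/0.2368² = 17.83.
At 8.2°: sec²(8.2°) = 1/0.9898² = 1.021.
Ratio = 17.83/1.021 = cos²(8.2°)/cos²(76.3°) ≈ 17.5.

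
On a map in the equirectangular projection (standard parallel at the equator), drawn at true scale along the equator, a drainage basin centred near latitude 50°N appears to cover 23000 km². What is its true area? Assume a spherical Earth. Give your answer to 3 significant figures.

14800 km²

For the equirectangular projection with φ₀ = 0 (plate carrée), h = 1 along meridians and k = sec φ along parallels.
Areal scale = h·k = 1 × sec φ; at 50°, h = 1.000, k = 1.556, so h·k = 1.556.
True area = apparent / (areal scale) = 23000 / 1.556 ≈ 14800 km².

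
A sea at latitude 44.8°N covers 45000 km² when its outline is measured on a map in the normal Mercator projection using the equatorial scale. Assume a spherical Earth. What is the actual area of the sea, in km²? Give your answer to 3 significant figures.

22700 km²

Mercator is conformal, so the point scale is isotropic: h = k = sec φ = 1/cos φ.
Areal scale = k² = sec²φ = 1/cos²(44.8°) = 1/0.7096² = 1.986.
True area = apparent / (areal scale) = 45000 / 1.986 ≈ 22700 km².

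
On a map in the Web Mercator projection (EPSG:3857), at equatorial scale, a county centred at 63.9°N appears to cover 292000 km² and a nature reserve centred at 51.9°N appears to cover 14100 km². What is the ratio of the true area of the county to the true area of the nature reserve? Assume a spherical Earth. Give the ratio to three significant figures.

10.5

On Mercator the areal scale is sec²φ, so true area = apparent × cos²φ.
True area of county: 292000 × cos²(63.9°) = 292000 × 0.1935 = 56520 km².
True area of nature reserve: 14100 × cos²(51.9°) = 14100 × 0.3807 = 5368 km².
Ratio = 56520 / 5368 ≈ 10.5.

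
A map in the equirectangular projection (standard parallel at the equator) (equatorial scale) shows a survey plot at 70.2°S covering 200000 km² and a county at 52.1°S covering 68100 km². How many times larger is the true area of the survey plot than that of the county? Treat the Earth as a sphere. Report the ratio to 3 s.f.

On the plate carrée, areal scale = h·k = 1 × sec φ, so true area = apparent × cos φ.
True area of survey plot: 200000 × cos(70.2°) = 200000 × 0.3387 = 67750 km².
True area of county: 68100 × cos(52.1°) = 68100 × 0.6143 = 41830 km².
Ratio = 67750 / 41830 ≈ 1.62.

1.62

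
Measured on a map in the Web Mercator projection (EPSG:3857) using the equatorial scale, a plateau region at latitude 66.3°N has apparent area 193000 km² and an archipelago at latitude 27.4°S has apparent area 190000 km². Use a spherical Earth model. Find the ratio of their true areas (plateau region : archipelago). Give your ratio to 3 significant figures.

0.208

Since Mercator area scale is 1/cos²φ, the true area equals the apparent area multiplied by cos²φ.
True area of plateau region: 193000 × cos²(66.3°) = 193000 × 0.1616 = 31180 km².
True area of archipelago: 190000 × cos²(27.4°) = 190000 × 0.7882 = 149800 km².
Ratio = 31180 / 149800 ≈ 0.208.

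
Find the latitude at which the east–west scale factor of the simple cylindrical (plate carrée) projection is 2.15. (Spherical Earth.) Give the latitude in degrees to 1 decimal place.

Plate carrée: h = 1, k = sec φ along parallels.
sec φ = 2.15  ⇒  cos φ = 0.4651  ⇒  φ ≈ 62.3°.

62.3°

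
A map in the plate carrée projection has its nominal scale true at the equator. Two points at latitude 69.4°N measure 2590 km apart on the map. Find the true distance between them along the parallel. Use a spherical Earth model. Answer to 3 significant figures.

For the equirectangular projection with φ₀ = 0 (plate carrée), h = 1 along meridians and k = sec φ along parallels.
Along the parallel at 69.4°, map distances are exaggerated by k = sec 69.4° = 2.842.
True distance = 2590 / 2.842 = 2590 × cos 69.4° ≈ 911 km.

911 km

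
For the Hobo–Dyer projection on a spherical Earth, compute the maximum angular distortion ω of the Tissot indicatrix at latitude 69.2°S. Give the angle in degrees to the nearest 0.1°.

The Hobo–Dyer projection is cylindrical equal-area with φ₀ = 37.5°. A cylindrical equal-area projection with standard parallel φ₀ has meridian scale h = cos φ / cos φ₀ and parallel scale k = cos φ₀ / cos φ (so areas are preserved, h·k = 1).
At 69.2°: h = 0.4476, k = 2.234; principal scales a = 2.234, b = 0.4476.
sin(ω/2) = (a − b)/(a + b) = 1.787/2.682 = 0.6662, so ω = 2 arcsin(0.6662) ≈ 83.5°.

83.5°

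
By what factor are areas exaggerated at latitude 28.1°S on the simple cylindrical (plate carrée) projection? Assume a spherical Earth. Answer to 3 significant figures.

For the equirectangular projection with φ₀ = 0 (plate carrée), h = 1 along meridians and k = sec φ along parallels.
Areal scale = h·k = 1 × sec φ; at 28.1°, h = 1.000, k = 1.134, so h·k = 1.134.

1.13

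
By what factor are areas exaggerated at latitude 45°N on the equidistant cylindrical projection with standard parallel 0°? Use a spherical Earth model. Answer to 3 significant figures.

Plate carrée maps x = Rλ, y = Rφ. The meridian scale is h = 1 and the parallel scale is k = 1/cos φ = sec φ.
Areal scale = h·k = 1 × sec φ; at 45°, h = 1.000, k = 1.414, so h·k = 1.414.

1.41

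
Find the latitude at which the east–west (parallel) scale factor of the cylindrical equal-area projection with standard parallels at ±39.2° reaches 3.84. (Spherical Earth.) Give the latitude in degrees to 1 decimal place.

Cylindrical equal-area (φ₀ = 39.2°): h = cos φ / cos 39.2° along meridians, k = cos 39.2° / cos φ along parallels; h·k = 1.
k = cos φ₀ / cos φ = 3.84  ⇒  cos φ = cos 39.2° / 3.84 = 0.2018.
φ = arccos(0.2018) ≈ 78.4°.

78.4°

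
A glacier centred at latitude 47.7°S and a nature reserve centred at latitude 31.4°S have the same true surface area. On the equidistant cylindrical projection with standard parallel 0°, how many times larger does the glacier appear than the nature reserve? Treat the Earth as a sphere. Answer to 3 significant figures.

For the equirectangular projection with φ₀ = 0 (plate carrée), h = 1 along meridians and k = sec φ along parallels.
Areal scale at 47.7°: h·k = 1.000 × 1.486 = 1.486.
Areal scale at 31.4°: h·k = 1.000 × 1.172 = 1.172.
Ratio = 1.486/1.172 ≈ 1.27.

1.27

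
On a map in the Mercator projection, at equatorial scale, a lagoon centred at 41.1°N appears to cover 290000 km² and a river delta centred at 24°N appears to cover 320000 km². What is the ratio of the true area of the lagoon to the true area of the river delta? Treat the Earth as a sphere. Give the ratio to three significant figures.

0.617

Mercator's areal exaggeration is sec²φ; hence true area = (apparent area) · cos²φ.
True area of lagoon: 290000 × cos²(41.1°) = 290000 × 0.5679 = 164700 km².
True area of river delta: 320000 × cos²(24°) = 320000 × 0.8346 = 267100 km².
Ratio = 164700 / 267100 ≈ 0.617.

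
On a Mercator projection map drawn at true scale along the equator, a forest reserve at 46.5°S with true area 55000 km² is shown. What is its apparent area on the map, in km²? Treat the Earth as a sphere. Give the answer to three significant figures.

For Mercator, h = k = sec φ (a conformal cylindrical projection has a single point scale, 1/cos φ).
Areal scale = k² = sec²φ = 1/cos²(46.5°) = 1/0.6884² = 2.110.
Apparent area = 55000 × 2.110 ≈ 116000 km².

116000 km²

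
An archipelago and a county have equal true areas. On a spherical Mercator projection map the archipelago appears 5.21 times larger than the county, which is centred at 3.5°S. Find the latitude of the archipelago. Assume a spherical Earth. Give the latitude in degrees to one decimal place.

Mercator areal scale is sec²φ, so apparent-area ratio = sec²φ₁ / sec²φ₂ = cos²φ₂ / cos²φ₁.
cos²φ₂ / cos²φ₁ = 5.21  ⇒  cos φ₁ = cos 3.5° / √5.21 = 0.9981/2.283 = 0.4373.
φ₁ = arccos(0.4373) ≈ 64.1°.

64.1°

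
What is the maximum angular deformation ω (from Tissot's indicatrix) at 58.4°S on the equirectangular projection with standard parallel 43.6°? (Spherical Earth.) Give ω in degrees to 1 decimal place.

The equidistant cylindrical projection with φ₀ = 43.6° has h = 1 (meridians true) and k = cos φ₀ / cos φ along parallels.
At 58.4°: h = 1.000, k = 1.382; principal scales a = 1.382, b = 1.000.
sin(ω/2) = (a − b)/(a + b) = 0.3820/2.382 = 0.1604, so ω = 2 arcsin(0.1604) ≈ 18.5°.

18.5°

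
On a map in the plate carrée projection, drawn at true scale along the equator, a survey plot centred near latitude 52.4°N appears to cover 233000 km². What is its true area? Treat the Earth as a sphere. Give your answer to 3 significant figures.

142000 km²

In the plate carrée (x = Rλ, y = Rφ), meridians are true-scale (h = 1) and parallels are stretched by k = sec φ.
Areal scale = h·k = 1 × sec φ; at 52.4°, h = 1.000, k = 1.639, so h·k = 1.639.
True area = apparent / (areal scale) = 233000 / 1.639 ≈ 142000 km².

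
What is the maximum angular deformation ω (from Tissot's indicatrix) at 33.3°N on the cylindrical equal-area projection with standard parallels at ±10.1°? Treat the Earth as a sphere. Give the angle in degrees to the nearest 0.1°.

18.7°

A cylindrical equal-area projection with standard parallel φ₀ has meridian scale h = cos φ / cos φ₀ and parallel scale k = cos φ₀ / cos φ (so areas are preserved, h·k = 1).
At 33.3°: h = 0.8490, k = 1.178; principal scales a = 1.178, b = 0.8490.
sin(ω/2) = (a − b)/(a + b) = 0.3289/2.027 = 0.1623, so ω = 2 arcsin(0.1623) ≈ 18.7°.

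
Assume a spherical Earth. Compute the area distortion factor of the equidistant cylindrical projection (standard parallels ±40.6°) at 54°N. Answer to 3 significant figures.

In the equirectangular projection with standard parallel φ₀ = 40.6° (x = Rλ cos φ₀, y = Rφ), meridians are true-scale (h = 1) and the parallel scale is k = cos φ₀ / cos φ.
Areal scale = h·k = 1 × cos φ₀ / cos φ; at 54°, h = 1.000, k = 1.292, so h·k = 1.292.

1.29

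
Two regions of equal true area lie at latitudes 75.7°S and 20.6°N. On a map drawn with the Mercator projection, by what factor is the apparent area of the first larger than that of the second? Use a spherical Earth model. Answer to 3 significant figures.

14.4

On Mercator, area is exaggerated by sec²φ = 1/cos²φ.
At 75.7°: sec²(75.7°) = 1/0.2470² = 16.39.
At 20.6°: sec²(20.6°) = 1/0.9361² = 1.141.
Ratio = 16.39/1.141 = cos²(20.6°)/cos²(75.7°) ≈ 14.4.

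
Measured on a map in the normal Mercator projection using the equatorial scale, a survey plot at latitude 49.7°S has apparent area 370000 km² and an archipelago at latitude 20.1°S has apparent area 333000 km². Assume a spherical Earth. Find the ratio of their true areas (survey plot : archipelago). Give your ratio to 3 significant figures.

On Mercator the areal scale is sec²φ, so true area = apparent × cos²φ.
True area of survey plot: 370000 × cos²(49.7°) = 370000 × 0.4183 = 154800 km².
True area of archipelago: 333000 × cos²(20.1°) = 333000 × 0.8819 = 293700 km².
Ratio = 154800 / 293700 ≈ 0.527.

0.527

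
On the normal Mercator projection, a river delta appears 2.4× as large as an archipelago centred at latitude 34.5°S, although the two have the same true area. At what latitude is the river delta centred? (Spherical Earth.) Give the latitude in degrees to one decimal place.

57.9°

On Mercator, (apparent₁)/(apparent₂) = sec²φ₁ / sec²φ₂ when true areas are equal.
cos²φ₂ / cos²φ₁ = 2.4  ⇒  cos φ₁ = cos 34.5° / √2.4 = 0.8241/1.549 = 0.5320.
φ₁ = arccos(0.5320) ≈ 57.9°.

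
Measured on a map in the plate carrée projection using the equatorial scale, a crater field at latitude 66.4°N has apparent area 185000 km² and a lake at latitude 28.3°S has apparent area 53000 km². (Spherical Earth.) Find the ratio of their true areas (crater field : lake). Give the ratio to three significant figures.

Plate carrée has h = 1 and k = sec φ, giving areal scale sec φ; true area = (apparent area) · cos φ.
True area of crater field: 185000 × cos(66.4°) = 185000 × 0.4003 = 74060 km².
True area of lake: 53000 × cos(28.3°) = 53000 × 0.8805 = 46670 km².
Ratio = 74060 / 46670 ≈ 1.59.

1.59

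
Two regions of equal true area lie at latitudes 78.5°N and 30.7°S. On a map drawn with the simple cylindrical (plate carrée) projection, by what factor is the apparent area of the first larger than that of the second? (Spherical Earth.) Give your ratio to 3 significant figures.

For the equirectangular projection with φ₀ = 0 (plate carrée), h = 1 along meridians and k = sec φ along parallels.
Areal scale at 78.5°: h·k = 1.000 × 5.016 = 5.016.
Areal scale at 30.7°: h·k = 1.000 × 1.163 = 1.163.
Ratio = 5.016/1.163 ≈ 4.31.

4.31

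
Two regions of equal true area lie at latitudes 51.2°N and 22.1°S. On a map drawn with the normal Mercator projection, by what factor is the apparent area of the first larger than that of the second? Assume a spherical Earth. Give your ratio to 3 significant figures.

2.19

Mercator is conformal with k = sec φ, so areal scale = k² = sec²φ.
At 51.2°: sec²(51.2°) = 1/0.6266² = 2.547.
At 22.1°: sec²(22.1°) = 1/0.9265² = 1.165.
Ratio = 2.547/1.165 = cos²(22.1°)/cos²(51.2°) ≈ 2.19.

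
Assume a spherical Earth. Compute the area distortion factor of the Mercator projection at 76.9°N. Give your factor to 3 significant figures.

19.5

The Mercator projection is conformal; its linear scale factor is the same in every direction and equals sec φ = 1/cos φ.
Areal scale = k² = sec²φ = 1/cos²(76.9°) = 1/0.2267² = 19.47.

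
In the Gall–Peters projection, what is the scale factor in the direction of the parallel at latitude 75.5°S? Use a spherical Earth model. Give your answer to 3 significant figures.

2.82

The Gall–Peters projection is cylindrical equal-area with φ₀ = 45°. Cylindrical equal-area (φ₀ = 45°): h = cos φ / cos 45° along meridians, k = cos 45° / cos φ along parallels; h·k = 1.
k = cos 45° / cos 75.5° = 0.7071/0.2504 = 2.824.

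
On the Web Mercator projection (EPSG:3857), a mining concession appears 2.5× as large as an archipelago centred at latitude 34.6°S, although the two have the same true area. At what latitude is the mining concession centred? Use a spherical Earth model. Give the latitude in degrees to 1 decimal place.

58.6°

For equal true areas on Mercator, apparent areas scale as sec²φ, so the ratio is cos²φ₂ / cos²φ₁.
cos²φ₂ / cos²φ₁ = 2.5  ⇒  cos φ₁ = cos 34.6° / √2.5 = 0.8231/1.581 = 0.5206.
φ₁ = arccos(0.5206) ≈ 58.6°.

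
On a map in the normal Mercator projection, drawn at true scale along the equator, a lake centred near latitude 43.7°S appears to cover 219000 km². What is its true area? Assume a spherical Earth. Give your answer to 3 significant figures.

114000 km²

Mercator is conformal, so the point scale is isotropic: h = k = sec φ = 1/cos φ.
Areal scale = k² = sec²φ = 1/cos²(43.7°) = 1/0.7230² = 1.913.
True area = apparent / (areal scale) = 219000 / 1.913 ≈ 114000 km².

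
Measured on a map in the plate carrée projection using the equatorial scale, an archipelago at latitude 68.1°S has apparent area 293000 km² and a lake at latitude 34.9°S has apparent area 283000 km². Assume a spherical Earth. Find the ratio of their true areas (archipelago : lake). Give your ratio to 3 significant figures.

Plate carrée has h = 1 and k = sec φ, giving areal scale sec φ; true area = (apparent area) · cos φ.
True area of archipelago: 293000 × cos(68.1°) = 293000 × 0.3730 = 109300 km².
True area of lake: 283000 × cos(34.9°) = 283000 × 0.8202 = 232100 km².
Ratio = 109300 / 232100 ≈ 0.471.

0.471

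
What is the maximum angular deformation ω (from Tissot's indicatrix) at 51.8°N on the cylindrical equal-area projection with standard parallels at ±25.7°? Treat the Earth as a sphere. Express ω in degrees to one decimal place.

A cylindrical equal-area projection with standard parallel φ₀ has meridian scale h = cos φ / cos φ₀ and parallel scale k = cos φ₀ / cos φ (so areas are preserved, h·k = 1).
At 51.8°: h = 0.6863, k = 1.457; principal scales a = 1.457, b = 0.6863.
sin(ω/2) = (a − b)/(a + b) = 0.7708/2.143 = 0.3596, so ω = 2 arcsin(0.3596) ≈ 42.2°.

42.2°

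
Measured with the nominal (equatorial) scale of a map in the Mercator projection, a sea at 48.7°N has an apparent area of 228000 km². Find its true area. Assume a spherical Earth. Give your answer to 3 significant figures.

99300 km²

For Mercator, h = k = sec φ (a conformal cylindrical projection has a single point scale, 1/cos φ).
Areal scale = k² = sec²φ = 1/cos²(48.7°) = 1/0.6600² = 2.296.
True area = apparent / (areal scale) = 228000 / 2.296 ≈ 99300 km².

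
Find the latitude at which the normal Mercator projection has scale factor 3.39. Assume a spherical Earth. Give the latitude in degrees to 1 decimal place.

Mercator scale is k = sec φ = 1/cos φ.
1/cos φ = 3.39  ⇒  cos φ = 0.2950  ⇒  φ = arccos(0.2950) ≈ 72.8°.

72.8°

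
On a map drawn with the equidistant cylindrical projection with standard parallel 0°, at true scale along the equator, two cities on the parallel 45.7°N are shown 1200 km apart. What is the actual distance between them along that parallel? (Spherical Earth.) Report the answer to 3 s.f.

Plate carrée maps x = Rλ, y = Rφ. The meridian scale is h = 1 and the parallel scale is k = 1/cos φ = sec φ.
Along the parallel at 45.7°, map distances are exaggerated by k = sec 45.7° = 1.432.
True distance = 1200 / 1.432 = 1200 × cos 45.7° ≈ 838 km.

838 km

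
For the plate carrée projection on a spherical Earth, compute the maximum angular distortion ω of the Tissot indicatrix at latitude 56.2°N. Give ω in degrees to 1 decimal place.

Plate carrée maps x = Rλ, y = Rφ. The meridian scale is h = 1 and the parallel scale is k = 1/cos φ = sec φ.
At 56.2°: h = 1.000, k = 1.798; principal scales a = 1.798, b = 1.000.
sin(ω/2) = (a − b)/(a + b) = 0.7976/2.798 = 0.2851, so ω = 2 arcsin(0.2851) ≈ 33.1°.

33.1°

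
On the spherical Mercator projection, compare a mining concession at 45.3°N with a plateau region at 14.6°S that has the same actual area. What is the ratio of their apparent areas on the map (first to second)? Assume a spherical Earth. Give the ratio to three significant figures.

On Mercator, area is exaggerated by sec²φ = 1/cos²φ.
At 45.3°: sec²(45.3°) = 1/0.7034² = 2.021.
At 14.6°: sec²(14.6°) = 1/0.9677² = 1.068.
Ratio = 2.021/1.068 = cos²(14.6°)/cos²(45.3°) ≈ 1.89.

1.89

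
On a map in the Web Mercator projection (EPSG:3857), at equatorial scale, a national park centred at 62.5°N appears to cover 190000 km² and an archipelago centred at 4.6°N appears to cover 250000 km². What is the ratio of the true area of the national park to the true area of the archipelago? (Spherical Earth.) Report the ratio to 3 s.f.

On Mercator the areal scale is sec²φ, so true area = apparent × cos²φ.
True area of national park: 190000 × cos²(62.5°) = 190000 × 0.2132 = 40510 km².
True area of archipelago: 250000 × cos²(4.6°) = 250000 × 0.9936 = 248400 km².
Ratio = 40510 / 248400 ≈ 0.163.

0.163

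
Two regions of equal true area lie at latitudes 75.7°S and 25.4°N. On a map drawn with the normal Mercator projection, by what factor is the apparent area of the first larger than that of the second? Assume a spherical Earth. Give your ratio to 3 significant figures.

On Mercator, area is exaggerated by sec²φ = 1/cos²φ.
At 75.7°: sec²(75.7°) = 1/0.2470² = 16.39.
At 25.4°: sec²(25.4°) = 1/0.9033² = 1.225.
Ratio = 16.39/1.225 = cos²(25.4°)/cos²(75.7°) ≈ 13.4.

13.4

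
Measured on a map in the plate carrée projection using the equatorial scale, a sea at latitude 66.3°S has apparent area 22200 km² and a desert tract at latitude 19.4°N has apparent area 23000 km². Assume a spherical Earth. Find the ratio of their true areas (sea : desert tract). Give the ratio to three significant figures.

On the plate carrée, areal scale = h·k = 1 × sec φ, so true area = apparent × cos φ.
True area of sea: 22200 × cos(66.3°) = 22200 × 0.4019 = 8923 km².
True area of desert tract: 23000 × cos(19.4°) = 23000 × 0.9432 = 21690 km².
Ratio = 8923 / 21690 ≈ 0.411.

0.411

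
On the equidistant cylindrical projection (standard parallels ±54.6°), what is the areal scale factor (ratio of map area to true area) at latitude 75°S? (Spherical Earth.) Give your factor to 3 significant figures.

With standard parallel φ₀ = 54.6°, the equirectangular projection gives x = Rλ cos φ₀, y = Rφ, so h = 1 and k = cos 54.6° / cos φ.
Areal scale = h·k = 1 × cos φ₀ / cos φ; at 75°, h = 1.000, k = 2.238, so h·k = 2.238.

2.24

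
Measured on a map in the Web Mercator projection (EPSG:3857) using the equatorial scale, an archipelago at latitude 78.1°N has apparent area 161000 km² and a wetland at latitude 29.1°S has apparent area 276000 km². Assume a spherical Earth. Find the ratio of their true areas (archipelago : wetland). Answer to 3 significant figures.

On Mercator the areal scale is sec²φ, so true area = apparent × cos²φ.
True area of archipelago: 161000 × cos²(78.1°) = 161000 × 0.04252 = 6846 km².
True area of wetland: 276000 × cos²(29.1°) = 276000 × 0.7635 = 210700 km².
Ratio = 6846 / 210700 ≈ 0.0325.

0.0325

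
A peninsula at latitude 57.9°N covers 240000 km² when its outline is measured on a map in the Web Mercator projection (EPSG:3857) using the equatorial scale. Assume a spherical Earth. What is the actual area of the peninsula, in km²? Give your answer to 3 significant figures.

67800 km²

Mercator is conformal, so the point scale is isotropic: h = k = sec φ = 1/cos φ.
Areal scale = k² = sec²φ = 1/cos²(57.9°) = 1/0.5314² = 3.541.
True area = apparent / (areal scale) = 240000 / 3.541 ≈ 67800 km².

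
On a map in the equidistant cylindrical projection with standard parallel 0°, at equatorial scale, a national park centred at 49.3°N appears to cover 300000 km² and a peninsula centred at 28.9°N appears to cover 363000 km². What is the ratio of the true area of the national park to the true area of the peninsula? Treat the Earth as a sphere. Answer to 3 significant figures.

Plate carrée has h = 1 and k = sec φ, giving areal scale sec φ; true area = (apparent area) · cos φ.
True area of national park: 300000 × cos(49.3°) = 300000 × 0.6521 = 195600 km².
True area of peninsula: 363000 × cos(28.9°) = 363000 × 0.8755 = 317800 km².
Ratio = 195600 / 317800 ≈ 0.616.

0.616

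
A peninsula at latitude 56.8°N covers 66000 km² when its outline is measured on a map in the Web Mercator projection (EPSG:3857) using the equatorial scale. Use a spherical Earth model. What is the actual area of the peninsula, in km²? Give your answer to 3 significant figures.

The Mercator projection is conformal; its linear scale factor is the same in every direction and equals sec φ = 1/cos φ.
Areal scale = k² = sec²φ = 1/cos²(56.8°) = 1/0.5476² = 3.335.
True area = apparent / (areal scale) = 66000 / 3.335 ≈ 19800 km².

19800 km²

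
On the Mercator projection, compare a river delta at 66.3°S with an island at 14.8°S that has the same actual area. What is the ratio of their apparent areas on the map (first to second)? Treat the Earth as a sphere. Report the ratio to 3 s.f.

Mercator is conformal with k = sec φ, so areal scale = k² = sec²φ.
At 66.3°: sec²(66.3°) = 1/0.4019² = 6.190.
At 14.8°: sec²(14.8°) = 1/0.9668² = 1.070.
Ratio = 6.190/1.070 = cos²(14.8°)/cos²(66.3°) ≈ 5.79.

5.79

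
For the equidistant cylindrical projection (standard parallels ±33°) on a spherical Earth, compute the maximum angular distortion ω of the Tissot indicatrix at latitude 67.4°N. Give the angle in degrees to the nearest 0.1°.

With standard parallel φ₀ = 33°, the equirectangular projection gives x = Rλ cos φ₀, y = Rφ, so h = 1 and k = cos 33° / cos φ.
At 67.4°: h = 1.000, k = 2.182; principal scales a = 2.182, b = 1.000.
sin(ω/2) = (a − b)/(a + b) = 1.182/3.182 = 0.3715, so ω = 2 arcsin(0.3715) ≈ 43.6°.

43.6°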